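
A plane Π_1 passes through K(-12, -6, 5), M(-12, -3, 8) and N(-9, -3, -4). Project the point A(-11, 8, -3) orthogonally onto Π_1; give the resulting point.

(-7, 7, -2)

KM = (0, 3, 3), KN = (3, 3, -9); a normal to Π_1 is KM × KN = (-36, 9, -9).
Using K: Π_1 has equation -36x + 9y - 9z = 333.
Foot = A − λn with λ = (n·A − d)/|n|² = (495 − 333)/1458 = 1/9.
Foot = (-11, 8, -3) − (1/9)·(-36, 9, -9) = (-7, 7, -2).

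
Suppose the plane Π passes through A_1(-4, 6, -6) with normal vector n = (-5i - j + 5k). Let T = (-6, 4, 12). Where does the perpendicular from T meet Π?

Π: n·r = n·A_1 gives -5x - y + 5z = -16.
Foot = T − λn with λ = (n·T − d)/|n|² = (86 − (-16))/51 = 2.
Foot = (-6, 4, 12) − 2·(-5, -1, 5) = (4, 6, 2).

(4, 6, 2)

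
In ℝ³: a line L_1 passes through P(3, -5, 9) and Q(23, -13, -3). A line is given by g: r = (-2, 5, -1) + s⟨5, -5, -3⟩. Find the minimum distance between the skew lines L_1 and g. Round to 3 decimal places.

11.147

A direction vector for L_1 is Q − P = (20, -8, -12).
Common perpendicular direction n = (20, -8, -12) × (5, -5, -3) = (-36, 0, -60).
With w = (-2, 5, -1) − (3, -5, 9) = (-5, 10, -10), w · n = 780.
Distance = |w · n| / |n| = |780| / √4896 ≈ 11.147.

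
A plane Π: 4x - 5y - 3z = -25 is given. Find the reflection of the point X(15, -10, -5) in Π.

λ = (n·X − d)/|n|² = (125 − (-25))/50 = 3.
Reflection = X − 2λn = (15, -10, -5) − 6·(4, -5, -3) = (-9, 20, 13).

(-9, 20, 13)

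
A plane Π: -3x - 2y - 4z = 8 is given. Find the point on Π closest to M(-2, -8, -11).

Foot = M − λn with λ = (n·M − d)/|n|² = (66 − 8)/29 = 2.
Foot = (-2, -8, -11) − 2·(-3, -2, -4) = (4, -4, -3).

(4, -4, -3)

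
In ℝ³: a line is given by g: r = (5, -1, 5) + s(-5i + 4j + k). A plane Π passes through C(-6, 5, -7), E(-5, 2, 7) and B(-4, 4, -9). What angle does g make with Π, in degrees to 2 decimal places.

CE = (1, -3, 14), CB = (2, -1, -2); a normal to Π is CE × CB = (20, 30, 5).
Using C: Π has equation 20x + 30y + 5z = -5.
sin θ = |n·v| / (|n||v|) = |25| / (√1325 · √42) = 0.10598.
θ ≈ 6.08°.

6.08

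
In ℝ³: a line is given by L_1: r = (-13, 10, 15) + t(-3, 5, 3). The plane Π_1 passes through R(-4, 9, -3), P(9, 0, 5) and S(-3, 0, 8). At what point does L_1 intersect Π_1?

RP = (13, -9, 8), RS = (1, -9, 11); a normal to Π_1 is RP × RS = (-27, -135, -108).
Using R: Π_1 has equation -27x - 135y - 108z = -783.
Substitute r = (-13, 10, 15) + t(-3, 5, 3) into the plane: -2619 + (-918)t = -783, so t = -2.
Intersection: (-13, 10, 15) + (-2)·(-3, 5, 3) = (-7, 0, 9).

(-7, 0, 9)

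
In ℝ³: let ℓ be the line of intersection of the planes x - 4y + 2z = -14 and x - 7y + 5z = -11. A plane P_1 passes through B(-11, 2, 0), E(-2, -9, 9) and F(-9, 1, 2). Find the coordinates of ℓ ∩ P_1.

Direction of ℓ: (1, -4, 2) × (1, -7, 5) = (-6, -3, -3).
A point on ℓ: solving the two plane equations with x = 2 gives (2, 9, 10).
BE = (9, -11, 9), BF = (2, -1, 2); a normal to P_1 is BE × BF = (-13, 0, 13).
Using B: P_1 has equation -13x + 13z = 143.
Substitute r = (2, 9, 10) + t(-6, -3, -3) into the plane: 104 + 39t = 143, so t = 1.
Intersection: (2, 9, 10) + 1·(-6, -3, -3) = (-4, 6, 7).

(-4, 6, 7)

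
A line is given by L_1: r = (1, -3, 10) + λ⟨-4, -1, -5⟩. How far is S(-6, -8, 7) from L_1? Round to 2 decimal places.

5.30

Taking (1, -3, 10) on L_1 with direction v = (-4, -1, -5): w = S − (1, -3, 10) = (-7, -5, -3), and w × v = (22, -23, -13).
Distance = |w × v| / |v| = √1182 / √42 ≈ 5.30.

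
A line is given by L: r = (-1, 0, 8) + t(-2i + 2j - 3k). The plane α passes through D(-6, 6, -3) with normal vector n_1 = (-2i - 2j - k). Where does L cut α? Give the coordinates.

(-7, 6, -1)

α: n_1·r = n_1·D gives -2x - 2y - z = 3.
Substitute r = (-1, 0, 8) + t(-2, 2, -3) into the plane: -6 + 3t = 3, so t = 3.
Intersection: (-1, 0, 8) + 3·(-2, 2, -3) = (-7, 6, -1).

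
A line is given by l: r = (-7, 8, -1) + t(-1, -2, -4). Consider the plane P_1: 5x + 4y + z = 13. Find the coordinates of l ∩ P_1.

(-6, 10, 3)

Substitute r = (-7, 8, -1) + t(-1, -2, -4) into the plane: -4 + (-17)t = 13, so t = -1.
Intersection: (-7, 8, -1) + (-1)·(-1, -2, -4) = (-6, 10, 3).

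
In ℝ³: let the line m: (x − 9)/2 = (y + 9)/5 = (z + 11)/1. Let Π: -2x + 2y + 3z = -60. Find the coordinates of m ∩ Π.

(11, -4, -10)

m has direction (2, 5, 1) through (9, -9, -11).
Substitute r = (9, -9, -11) + t(2, 5, 1) into the plane: -69 + 9t = -60, so t = 1.
Intersection: (9, -9, -11) + 1·(2, 5, 1) = (11, -4, -10).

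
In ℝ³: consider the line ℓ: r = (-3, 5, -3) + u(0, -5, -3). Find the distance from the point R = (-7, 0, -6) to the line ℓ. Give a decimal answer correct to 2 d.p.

Taking (-3, 5, -3) on ℓ with direction v = (0, -5, -3): w = R − (-3, 5, -3) = (-4, -5, -3), and w × v = (0, -12, 20).
Distance = |w × v| / |v| = √544 / √34 ≈ 4.00.

4.00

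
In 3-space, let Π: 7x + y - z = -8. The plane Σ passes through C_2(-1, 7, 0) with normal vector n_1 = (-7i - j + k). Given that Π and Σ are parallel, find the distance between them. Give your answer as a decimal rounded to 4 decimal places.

Σ: n_1·r = n_1·C_2 gives -7x - y + z = 0.
Rescale Σ by 1/(-1): 7x + y - z = 0. Then distance = |-8 − 0| / √51 ≈ 1.1202.

1.1202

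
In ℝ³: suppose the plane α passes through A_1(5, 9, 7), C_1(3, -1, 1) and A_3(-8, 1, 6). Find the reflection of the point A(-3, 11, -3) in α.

(3, -1, 15)

A_1C_1 = (-2, -10, -6), A_1A_3 = (-13, -8, -1); a normal to α is A_1C_1 × A_1A_3 = (-38, 76, -114).
Using A_1: α has equation -38x + 76y - 114z = -304.
λ = (n·A − d)/|n|² = (1292 − (-304))/20216 = 3/38.
Reflection = A − 2λn = (-3, 11, -3) − (3/19)·(-38, 76, -114) = (3, -1, 15).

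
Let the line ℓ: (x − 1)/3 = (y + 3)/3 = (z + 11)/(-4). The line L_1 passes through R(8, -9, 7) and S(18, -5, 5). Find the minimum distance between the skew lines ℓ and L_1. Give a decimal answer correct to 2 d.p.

ℓ has direction (3, 3, -4) through (1, -3, -11).
A direction vector for L_1 is S − R = (10, 4, -2).
Common perpendicular direction n = (3, 3, -4) × (10, 4, -2) = (10, -34, -18).
With w = (8, -9, 7) − (1, -3, -11) = (7, -6, 18), w · n = -50.
Distance = |w · n| / |n| = |-50| / √1580 ≈ 1.26.

1.26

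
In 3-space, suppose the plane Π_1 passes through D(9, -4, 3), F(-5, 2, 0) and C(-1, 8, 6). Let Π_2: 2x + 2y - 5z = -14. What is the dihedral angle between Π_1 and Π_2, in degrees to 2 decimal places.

11.28

DF = (-14, 6, -3), DC = (-10, 12, 3); a normal to Π_1 is DF × DC = (54, 72, -108).
Using D: Π_1 has equation 54x + 72y - 108z = -126.
cos θ = |n₁·n₂| / (|n₁||n₂|) = |792| / (√19764 · √33).
θ = arccos(0.98069) ≈ 11.28°.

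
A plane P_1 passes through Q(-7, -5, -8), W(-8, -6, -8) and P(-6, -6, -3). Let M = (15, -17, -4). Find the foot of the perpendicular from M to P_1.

(0, -2, 2)

QW = (-1, -1, 0), QP = (1, -1, 5); a normal to P_1 is QW × QP = (-5, 5, 2).
Using Q: P_1 has equation -5x + 5y + 2z = -6.
Foot = M − λn with λ = (n·M − d)/|n|² = (-168 − (-6))/54 = -3.
Foot = (15, -17, -4) − (-3)·(-5, 5, 2) = (0, -2, 2).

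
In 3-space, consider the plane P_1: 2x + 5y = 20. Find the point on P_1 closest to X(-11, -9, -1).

Foot = X − λn with λ = (n·X − d)/|n|² = (-67 − 20)/29 = -3.
Foot = (-11, -9, -1) − (-3)·(2, 5, 0) = (-5, 6, -1).

(-5, 6, -1)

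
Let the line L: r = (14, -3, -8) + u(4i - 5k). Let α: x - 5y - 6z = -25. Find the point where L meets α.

(2, -3, 7)

Substitute r = (14, -3, -8) + t(4, 0, -5) into the plane: 77 + 34t = -25, so t = -3.
Intersection: (14, -3, -8) + (-3)·(4, 0, -5) = (2, -3, 7).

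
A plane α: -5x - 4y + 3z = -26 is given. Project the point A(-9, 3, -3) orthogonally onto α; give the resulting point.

(-4, 7, -6)

Foot = A − λn with λ = (n·A − d)/|n|² = (24 − (-26))/50 = 1.
Foot = (-9, 3, -3) − 1·(-5, -4, 3) = (-4, 7, -6).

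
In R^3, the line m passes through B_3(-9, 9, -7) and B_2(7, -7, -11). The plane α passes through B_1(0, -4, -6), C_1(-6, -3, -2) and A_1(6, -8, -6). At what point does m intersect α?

A direction vector for m is B_2 − B_3 = (16, -16, -4).
B_1C_1 = (-6, 1, 4), B_1A_1 = (6, -4, 0); a normal to α is B_1C_1 × B_1A_1 = (16, 24, 18).
Using B_1: α has equation 16x + 24y + 18z = -204.
Substitute r = (-9, 9, -7) + t(16, -16, -4) into the plane: -54 + (-200)t = -204, so t = 3/4.
Intersection: (-9, 9, -7) + (3/4)·(16, -16, -4) = (3, -3, -10).

(3, -3, -10)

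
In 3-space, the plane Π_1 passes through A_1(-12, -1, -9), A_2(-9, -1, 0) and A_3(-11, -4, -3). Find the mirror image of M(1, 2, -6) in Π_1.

A_1A_2 = (3, 0, 9), A_1A_3 = (1, -3, 6); a normal to Π_1 is A_1A_2 × A_1A_3 = (27, -9, -9).
Using A_1: Π_1 has equation 27x - 9y - 9z = -234.
λ = (n·M − d)/|n|² = (63 − (-234))/891 = 1/3.
Reflection = M − 2λn = (1, 2, -6) − (2/3)·(27, -9, -9) = (-17, 8, 0).

(-17, 8, 0)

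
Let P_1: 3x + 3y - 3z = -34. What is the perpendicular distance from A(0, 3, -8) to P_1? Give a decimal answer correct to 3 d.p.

12.894

n·A − d = (3)·(0) + (3)·(3) + (-3)·(-8) − (-34) = 67; |n| = √27.
Distance = |67| / √27 = 67/√27 ≈ 12.894.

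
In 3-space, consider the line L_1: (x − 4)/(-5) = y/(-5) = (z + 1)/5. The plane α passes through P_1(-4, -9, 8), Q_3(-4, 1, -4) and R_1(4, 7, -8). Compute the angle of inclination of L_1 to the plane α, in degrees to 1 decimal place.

L_1 has direction (-5, -5, 5) through (4, 0, -1).
P_1Q_3 = (0, 10, -12), P_1R_1 = (8, 16, -16); a normal to α is P_1Q_3 × P_1R_1 = (32, -96, -80).
Using P_1: α has equation 32x - 96y - 80z = 96.
sin θ = |n·v| / (|n||v|) = |-80| / (√16640 · √75) = 0.07161.
θ ≈ 4.1°.

4.1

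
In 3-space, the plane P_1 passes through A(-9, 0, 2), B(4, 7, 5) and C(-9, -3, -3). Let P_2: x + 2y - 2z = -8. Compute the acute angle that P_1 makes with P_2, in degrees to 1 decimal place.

40.8

AB = (13, 7, 3), AC = (0, -3, -5); a normal to P_1 is AB × AC = (-26, 65, -39).
Using A: P_1 has equation -26x + 65y - 39z = 156.
cos θ = |n₁·n₂| / (|n₁||n₂|) = |182| / (√6422 · √9).
θ = arccos(0.75703) ≈ 40.8°.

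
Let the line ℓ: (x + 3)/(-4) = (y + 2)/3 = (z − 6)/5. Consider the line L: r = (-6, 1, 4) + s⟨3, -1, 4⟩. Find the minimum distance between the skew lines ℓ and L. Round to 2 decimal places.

ℓ has direction (-4, 3, 5) through (-3, -2, 6).
Common perpendicular direction n = (-4, 3, 5) × (3, -1, 4) = (17, 31, -5).
With w = (-6, 1, 4) − (-3, -2, 6) = (-3, 3, -2), w · n = 52.
Distance = |w · n| / |n| = |52| / √1275 ≈ 1.46.

1.46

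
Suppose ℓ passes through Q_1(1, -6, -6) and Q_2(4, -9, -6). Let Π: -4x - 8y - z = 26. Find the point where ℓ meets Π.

(-5, 0, -6)

A direction vector for ℓ is Q_2 − Q_1 = (3, -3, 0).
Substitute r = (1, -6, -6) + t(3, -3, 0) into the plane: 50 + 12t = 26, so t = -2.
Intersection: (1, -6, -6) + (-2)·(3, -3, 0) = (-5, 0, -6).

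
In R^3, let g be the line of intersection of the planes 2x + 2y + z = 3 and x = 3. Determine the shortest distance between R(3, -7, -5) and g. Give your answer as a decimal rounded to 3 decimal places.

7.155

Direction of g: (2, 2, 1) × (1, 0, 0) = (0, 1, -2).
A point on g: solving the two plane equations with y = -5 gives (3, -5, 7).
Taking (3, -5, 7) on g with direction v = (0, 1, -2): w = R − (3, -5, 7) = (0, -2, -12), and w × v = (16, 0, 0).
Distance = |w × v| / |v| = √256 / √5 ≈ 7.155.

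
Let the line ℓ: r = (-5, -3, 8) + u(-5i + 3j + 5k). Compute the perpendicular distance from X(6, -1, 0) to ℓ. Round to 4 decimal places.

Taking (-5, -3, 8) on ℓ with direction v = (-5, 3, 5): w = X − (-5, -3, 8) = (11, 2, -8), and w × v = (34, -15, 43).
Distance = |w × v| / |v| = √3230 / √59 ≈ 7.3990.

7.3990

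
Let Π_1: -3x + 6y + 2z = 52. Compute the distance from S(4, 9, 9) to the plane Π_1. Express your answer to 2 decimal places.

n·S − d = (-3)·(4) + (6)·(9) + (2)·(9) − 52 = 8; |n| = √49.
Distance = |8| / √49 = 8/√49 ≈ 1.14.

1.14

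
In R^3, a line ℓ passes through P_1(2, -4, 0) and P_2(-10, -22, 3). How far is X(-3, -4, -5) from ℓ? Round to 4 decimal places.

6.7642

A direction vector for ℓ is P_2 − P_1 = (-12, -18, 3).
Taking (2, -4, 0) on ℓ with direction v = (-12, -18, 3): w = X − (2, -4, 0) = (-5, 0, -5), and w × v = (-90, 75, 90).
Distance = |w × v| / |v| = √21825 / √477 ≈ 6.7642.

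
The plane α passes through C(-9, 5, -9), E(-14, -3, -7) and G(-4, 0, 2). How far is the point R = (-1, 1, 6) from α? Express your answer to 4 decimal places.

CE = (-5, -8, 2), CG = (5, -5, 11); a normal to α is CE × CG = (-78, 65, 65).
Using C: α has equation -78x + 65y + 65z = 442.
n·R − d = (-78)·(-1) + (65)·(1) + (65)·(6) − 442 = 91; |n| = √14534.
Distance = |91| / √14534 = 91/√14534 ≈ 0.7548.

0.7548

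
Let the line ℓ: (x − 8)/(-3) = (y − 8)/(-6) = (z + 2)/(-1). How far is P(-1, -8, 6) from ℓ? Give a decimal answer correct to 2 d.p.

ℓ has direction (-3, -6, -1) through (8, 8, -2).
Taking (8, 8, -2) on ℓ with direction v = (-3, -6, -1): w = P − (8, 8, -2) = (-9, -16, 8), and w × v = (64, -33, 6).
Distance = |w × v| / |v| = √5221 / √46 ≈ 10.65.

10.65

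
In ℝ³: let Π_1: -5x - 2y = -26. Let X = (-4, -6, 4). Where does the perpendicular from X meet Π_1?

(6, -2, 4)

Foot = X − λn with λ = (n·X − d)/|n|² = (32 − (-26))/29 = 2.
Foot = (-4, -6, 4) − 2·(-5, -2, 0) = (6, -2, 4).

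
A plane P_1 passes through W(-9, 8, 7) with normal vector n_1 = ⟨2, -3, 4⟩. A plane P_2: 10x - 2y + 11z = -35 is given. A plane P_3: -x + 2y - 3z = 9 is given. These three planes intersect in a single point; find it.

P_1: n_1·r = n_1·W gives 2x - 3y + 4z = -14.
Solving the 3×3 linear system 2x - 3y + 4z = -14, 10x - 2y + 11z = -35, -x + 2y - 3z = 9 (e.g. by elimination or Cramer's rule, determinant = -17) gives (-2, 2, -1).

(-2, 2, -1)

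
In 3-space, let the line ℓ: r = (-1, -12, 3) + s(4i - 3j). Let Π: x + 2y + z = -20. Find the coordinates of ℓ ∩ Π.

(-5, -9, 3)

Substitute r = (-1, -12, 3) + t(4, -3, 0) into the plane: -22 + (-2)t = -20, so t = -1.
Intersection: (-1, -12, 3) + (-1)·(4, -3, 0) = (-5, -9, 3).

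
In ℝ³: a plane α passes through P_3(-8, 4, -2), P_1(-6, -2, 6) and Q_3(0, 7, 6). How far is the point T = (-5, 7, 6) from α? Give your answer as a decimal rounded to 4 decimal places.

P_3P_1 = (2, -6, 8), P_3Q_3 = (8, 3, 8); a normal to α is P_3P_1 × P_3Q_3 = (-72, 48, 54).
Using P_3: α has equation -72x + 48y + 54z = 660.
n·T − d = (-72)·(-5) + (48)·(7) + (54)·(6) − 660 = 360; |n| = √10404.
Distance = |360| / √10404 = 360/√10404 ≈ 3.5294.

3.5294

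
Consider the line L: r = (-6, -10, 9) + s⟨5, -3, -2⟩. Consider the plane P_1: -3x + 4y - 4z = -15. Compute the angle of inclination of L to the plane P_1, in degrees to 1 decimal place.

28.8

sin θ = |n·v| / (|n||v|) = |-19| / (√41 · √38) = 0.48136.
θ ≈ 28.8°.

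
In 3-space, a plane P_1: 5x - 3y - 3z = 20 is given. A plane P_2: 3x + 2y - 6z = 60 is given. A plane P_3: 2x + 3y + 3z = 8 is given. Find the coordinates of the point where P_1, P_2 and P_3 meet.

(4, 6, -6)

Solving the 3×3 linear system 5x - 3y - 3z = 20, 3x + 2y - 6z = 60, 2x + 3y + 3z = 8 (e.g. by elimination or Cramer's rule, determinant = 168) gives (4, 6, -6).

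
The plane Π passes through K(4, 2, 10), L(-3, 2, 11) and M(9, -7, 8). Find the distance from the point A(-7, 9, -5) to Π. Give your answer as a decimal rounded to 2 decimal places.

KL = (-7, 0, 1), KM = (5, -9, -2); a normal to Π is KL × KM = (9, -9, 63).
Using K: Π has equation 9x - 9y + 63z = 648.
n·A − d = (9)·(-7) + (-9)·(9) + (63)·(-5) − 648 = -1107; |n| = √4131.
Distance = |-1107| / √4131 = 1107/√4131 ≈ 17.22.

17.22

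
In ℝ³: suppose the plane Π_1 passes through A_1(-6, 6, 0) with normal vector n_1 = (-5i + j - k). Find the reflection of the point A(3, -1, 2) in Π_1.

Π_1: n_1·r = n_1·A_1 gives -5x + y - z = 36.
λ = (n·A − d)/|n|² = (-18 − 36)/27 = -2.
Reflection = A − 2λn = (3, -1, 2) − (-4)·(-5, 1, -1) = (-17, 3, -2).

(-17, 3, -2)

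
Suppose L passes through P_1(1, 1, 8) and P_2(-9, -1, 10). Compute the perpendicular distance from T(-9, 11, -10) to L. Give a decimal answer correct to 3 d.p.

A direction vector for L is P_2 − P_1 = (-10, -2, 2).
Taking (1, 1, 8) on L with direction v = (-10, -2, 2): w = T − (1, 1, 8) = (-10, 10, -18), and w × v = (-16, 200, 120).
Distance = |w × v| / |v| = √54656 / √108 ≈ 22.496.

22.496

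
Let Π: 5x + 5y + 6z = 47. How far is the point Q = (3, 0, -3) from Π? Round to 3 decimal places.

5.392

n·Q − d = (5)·(3) + (5)·(0) + (6)·(-3) − 47 = -50; |n| = √86.
Distance = |-50| / √86 = 50/√86 ≈ 5.392.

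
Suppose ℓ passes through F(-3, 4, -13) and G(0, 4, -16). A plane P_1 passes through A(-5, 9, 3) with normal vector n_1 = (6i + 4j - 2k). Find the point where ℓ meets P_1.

A direction vector for ℓ is G − F = (3, 0, -3).
P_1: n_1·r = n_1·A gives 6x + 4y - 2z = 0.
Substitute r = (-3, 4, -13) + t(3, 0, -3) into the plane: 24 + 24t = 0, so t = -1.
Intersection: (-3, 4, -13) + (-1)·(3, 0, -3) = (-6, 4, -10).

(-6, 4, -10)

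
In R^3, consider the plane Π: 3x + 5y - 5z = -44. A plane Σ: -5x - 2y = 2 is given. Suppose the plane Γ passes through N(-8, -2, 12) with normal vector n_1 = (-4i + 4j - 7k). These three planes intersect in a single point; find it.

Γ: n_1·r = n_1·N gives -4x + 4y - 7z = -60.
Solving the 3×3 linear system 3x + 5y - 5z = -44, -5x - 2y = 2, -4x + 4y - 7z = -60 (e.g. by elimination or Cramer's rule, determinant = 7) gives (2, -6, 4).

(2, -6, 4)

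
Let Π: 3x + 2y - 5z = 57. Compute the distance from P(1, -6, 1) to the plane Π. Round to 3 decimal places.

11.518

n·P − d = (3)·(1) + (2)·(-6) + (-5)·(1) − 57 = -71; |n| = √38.
Distance = |-71| / √38 = 71/√38 ≈ 11.518.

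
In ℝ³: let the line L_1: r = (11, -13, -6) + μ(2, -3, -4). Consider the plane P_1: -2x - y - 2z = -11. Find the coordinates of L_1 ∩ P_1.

(7, -7, 2)

Substitute r = (11, -13, -6) + t(2, -3, -4) into the plane: 3 + 7t = -11, so t = -2.
Intersection: (11, -13, -6) + (-2)·(2, -3, -4) = (7, -7, 2).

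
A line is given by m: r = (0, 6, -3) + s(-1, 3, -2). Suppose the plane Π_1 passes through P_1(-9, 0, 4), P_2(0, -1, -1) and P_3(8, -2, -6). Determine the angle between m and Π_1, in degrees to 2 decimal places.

P_1P_2 = (9, -1, -5), P_1P_3 = (17, -2, -10); a normal to Π_1 is P_1P_2 × P_1P_3 = (0, 5, -1).
Using P_1: Π_1 has equation 5y - z = -4.
sin θ = |n·v| / (|n||v|) = |17| / (√26 · √14) = 0.89104.
θ ≈ 63.00°.

63.00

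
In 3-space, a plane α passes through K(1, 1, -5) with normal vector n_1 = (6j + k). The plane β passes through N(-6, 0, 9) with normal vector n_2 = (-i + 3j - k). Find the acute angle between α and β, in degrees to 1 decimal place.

α: n_1·r = n_1·K gives 6y + z = 1.
β: n_2·r = n_2·N gives -x + 3y - z = -3.
cos θ = |n₁·n₂| / (|n₁||n₂|) = |17| / (√37 · √11).
θ = arccos(0.84266) ≈ 32.6°.

32.6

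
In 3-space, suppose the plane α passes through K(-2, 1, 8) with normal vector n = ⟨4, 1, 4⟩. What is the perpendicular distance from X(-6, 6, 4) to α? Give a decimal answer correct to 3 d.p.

4.700

α: n·r = n·K gives 4x + y + 4z = 25.
n·X − d = (4)·(-6) + (1)·(6) + (4)·(4) − 25 = -27; |n| = √33.
Distance = |-27| / √33 = 27/√33 ≈ 4.700.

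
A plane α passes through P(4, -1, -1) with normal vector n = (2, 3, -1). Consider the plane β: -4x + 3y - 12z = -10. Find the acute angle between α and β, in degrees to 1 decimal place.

α: n·r = n·P gives 2x + 3y - z = 6.
cos θ = |n₁·n₂| / (|n₁||n₂|) = |13| / (√14 · √169).
θ = arccos(0.26726) ≈ 74.5°.

74.5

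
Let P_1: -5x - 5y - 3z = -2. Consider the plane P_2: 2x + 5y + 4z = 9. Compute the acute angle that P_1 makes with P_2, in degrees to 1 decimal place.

24.2

cos θ = |n₁·n₂| / (|n₁||n₂|) = |-47| / (√59 · √45).
θ = arccos(0.91215) ≈ 24.2°.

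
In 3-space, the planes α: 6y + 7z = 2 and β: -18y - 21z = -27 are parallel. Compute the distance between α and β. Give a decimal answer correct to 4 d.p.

Rescale β by 1/(-3): 6y + 7z = 9. Then distance = |2 − 9| / √85 ≈ 0.7593.

0.7593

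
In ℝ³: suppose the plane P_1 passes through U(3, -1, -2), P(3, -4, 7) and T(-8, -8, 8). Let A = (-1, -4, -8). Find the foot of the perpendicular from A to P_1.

(-2, -1, -7)

UP = (0, -3, 9), UT = (-11, -7, 10); a normal to P_1 is UP × UT = (33, -99, -33).
Using U: P_1 has equation 33x - 99y - 33z = 264.
Foot = A − λn with λ = (n·A − d)/|n|² = (627 − 264)/11979 = 1/33.
Foot = (-1, -4, -8) − (1/33)·(33, -99, -33) = (-2, -1, -7).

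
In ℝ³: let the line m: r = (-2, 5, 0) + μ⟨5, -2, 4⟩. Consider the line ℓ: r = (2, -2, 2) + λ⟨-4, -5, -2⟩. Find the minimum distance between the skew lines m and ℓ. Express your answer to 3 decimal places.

1.746

Common perpendicular direction n = (5, -2, 4) × (-4, -5, -2) = (24, -6, -33).
With w = (2, -2, 2) − (-2, 5, 0) = (4, -7, 2), w · n = 72.
Distance = |w · n| / |n| = |72| / √1701 ≈ 1.746.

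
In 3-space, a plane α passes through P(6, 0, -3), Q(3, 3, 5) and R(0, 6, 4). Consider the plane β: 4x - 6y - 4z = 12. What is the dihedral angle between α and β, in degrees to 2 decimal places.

PQ = (-3, 3, 8), PR = (-6, 6, 7); a normal to α is PQ × PR = (-27, -27, 0).
Using P: α has equation -27x - 27y = -162.
cos θ = |n₁·n₂| / (|n₁||n₂|) = |54| / (√1458 · √68).
θ = arccos(0.17150) ≈ 80.13°.

80.13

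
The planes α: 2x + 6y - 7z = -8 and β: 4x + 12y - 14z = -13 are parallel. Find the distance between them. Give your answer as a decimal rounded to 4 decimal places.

0.1590

Rescale β by 1/2: 2x + 6y - 7z = -13/2. Then distance = |-8 − (-13/2)| / √89 ≈ 0.1590.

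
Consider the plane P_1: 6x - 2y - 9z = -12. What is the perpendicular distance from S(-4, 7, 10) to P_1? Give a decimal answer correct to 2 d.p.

n·S − d = (6)·(-4) + (-2)·(7) + (-9)·(10) − (-12) = -116; |n| = √121.
Distance = |-116| / √121 = 116/√121 ≈ 10.55.

10.55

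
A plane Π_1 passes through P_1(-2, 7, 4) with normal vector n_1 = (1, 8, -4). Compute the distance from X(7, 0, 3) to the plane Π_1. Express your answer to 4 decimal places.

4.7778

Π_1: n_1·r = n_1·P_1 gives x + 8y - 4z = 38.
n·X − d = (1)·(7) + (8)·(0) + (-4)·(3) − 38 = -43; |n| = √81.
Distance = |-43| / √81 = 43/√81 ≈ 4.7778.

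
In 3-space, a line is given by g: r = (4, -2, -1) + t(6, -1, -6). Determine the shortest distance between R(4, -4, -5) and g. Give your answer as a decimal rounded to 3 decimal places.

3.277

Taking (4, -2, -1) on g with direction v = (6, -1, -6): w = R − (4, -2, -1) = (0, -2, -4), and w × v = (8, -24, 12).
Distance = |w × v| / |v| = √784 / √73 ≈ 3.277.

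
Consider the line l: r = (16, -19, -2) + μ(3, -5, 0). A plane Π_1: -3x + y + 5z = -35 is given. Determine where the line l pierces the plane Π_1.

Substitute r = (16, -19, -2) + t(3, -5, 0) into the plane: -77 + (-14)t = -35, so t = -3.
Intersection: (16, -19, -2) + (-3)·(3, -5, 0) = (7, -4, -2).

(7, -4, -2)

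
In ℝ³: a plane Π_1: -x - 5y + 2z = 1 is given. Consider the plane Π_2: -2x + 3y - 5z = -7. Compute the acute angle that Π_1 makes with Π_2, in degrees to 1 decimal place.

cos θ = |n₁·n₂| / (|n₁||n₂|) = |-23| / (√30 · √38).
θ = arccos(0.68120) ≈ 47.1°.

47.1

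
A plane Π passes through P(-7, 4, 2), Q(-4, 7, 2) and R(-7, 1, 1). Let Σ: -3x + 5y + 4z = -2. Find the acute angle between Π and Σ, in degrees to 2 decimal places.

PQ = (3, 3, 0), PR = (0, -3, -1); a normal to Π is PQ × PR = (-3, 3, -9).
Using P: Π has equation -3x + 3y - 9z = 15.
cos θ = |n₁·n₂| / (|n₁||n₂|) = |-12| / (√99 · √50).
θ = arccos(0.17056) ≈ 80.18°.

80.18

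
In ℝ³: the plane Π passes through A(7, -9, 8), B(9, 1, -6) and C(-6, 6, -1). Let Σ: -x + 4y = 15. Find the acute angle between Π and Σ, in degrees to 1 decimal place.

AB = (2, 10, -14), AC = (-13, 15, -9); a normal to Π is AB × AC = (120, 200, 160).
Using A: Π has equation 120x + 200y + 160z = 320.
cos θ = |n₁·n₂| / (|n₁||n₂|) = |680| / (√80000 · √17).
θ = arccos(0.58310) ≈ 54.3°.

54.3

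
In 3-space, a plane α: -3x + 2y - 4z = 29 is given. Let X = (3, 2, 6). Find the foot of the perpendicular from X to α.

Foot = X − λn with λ = (n·X − d)/|n|² = (-29 − 29)/29 = -2.
Foot = (3, 2, 6) − (-2)·(-3, 2, -4) = (-3, 6, -2).

(-3, 6, -2)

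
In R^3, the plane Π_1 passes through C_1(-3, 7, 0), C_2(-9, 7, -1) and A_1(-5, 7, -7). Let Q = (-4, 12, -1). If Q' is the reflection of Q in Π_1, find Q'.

(-4, 2, -1)

C_1C_2 = (-6, 0, -1), C_1A_1 = (-2, 0, -7); a normal to Π_1 is C_1C_2 × C_1A_1 = (0, -40, 0).
Using C_1: Π_1 has equation -40y = -280.
λ = (n·Q − d)/|n|² = (-480 − (-280))/1600 = -1/8.
Reflection = Q − 2λn = (-4, 12, -1) − (-1/4)·(0, -40, 0) = (-4, 2, -1).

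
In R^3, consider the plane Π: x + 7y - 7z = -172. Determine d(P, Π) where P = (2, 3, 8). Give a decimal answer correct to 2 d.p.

n·P − d = (1)·(2) + (7)·(3) + (-7)·(8) − (-172) = 139; |n| = √99.
Distance = |139| / √99 = 139/√99 ≈ 13.97.

13.97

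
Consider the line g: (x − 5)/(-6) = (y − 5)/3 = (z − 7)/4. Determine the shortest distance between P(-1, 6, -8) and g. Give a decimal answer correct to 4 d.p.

g has direction (-6, 3, 4) through (5, 5, 7).
Taking (5, 5, 7) on g with direction v = (-6, 3, 4): w = P − (5, 5, 7) = (-6, 1, -15), and w × v = (49, 114, -12).
Distance = |w × v| / |v| = √15541 / √61 ≈ 15.9615.

15.9615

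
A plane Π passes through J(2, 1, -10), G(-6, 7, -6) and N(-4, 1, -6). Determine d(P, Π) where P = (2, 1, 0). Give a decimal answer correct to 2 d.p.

JG = (-8, 6, 4), JN = (-6, 0, 4); a normal to Π is JG × JN = (24, 8, 36).
Using J: Π has equation 24x + 8y + 36z = -304.
n·P − d = (24)·(2) + (8)·(1) + (36)·(0) − (-304) = 360; |n| = √1936.
Distance = |360| / √1936 = 360/√1936 ≈ 8.18.

8.18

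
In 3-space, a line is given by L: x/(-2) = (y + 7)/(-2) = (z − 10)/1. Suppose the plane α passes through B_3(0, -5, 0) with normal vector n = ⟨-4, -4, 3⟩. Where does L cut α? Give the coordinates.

L has direction (-2, -2, 1) through (0, -7, 10).
α: n·r = n·B_3 gives -4x - 4y + 3z = 20.
Substitute r = (0, -7, 10) + t(-2, -2, 1) into the plane: 58 + 19t = 20, so t = -2.
Intersection: (0, -7, 10) + (-2)·(-2, -2, 1) = (4, -3, 8).

(4, -3, 8)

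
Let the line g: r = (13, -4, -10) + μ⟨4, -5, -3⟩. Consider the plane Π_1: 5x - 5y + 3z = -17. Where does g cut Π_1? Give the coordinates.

Substitute r = (13, -4, -10) + t(4, -5, -3) into the plane: 55 + 36t = -17, so t = -2.
Intersection: (13, -4, -10) + (-2)·(4, -5, -3) = (5, 6, -4).

(5, 6, -4)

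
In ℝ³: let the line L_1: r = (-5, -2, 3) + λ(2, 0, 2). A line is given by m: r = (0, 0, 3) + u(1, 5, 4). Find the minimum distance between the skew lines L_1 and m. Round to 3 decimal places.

4.036

Common perpendicular direction n = (2, 0, 2) × (1, 5, 4) = (-10, -6, 10).
With w = (0, 0, 3) − (-5, -2, 3) = (5, 2, 0), w · n = -62.
Distance = |w · n| / |n| = |-62| / √236 ≈ 4.036.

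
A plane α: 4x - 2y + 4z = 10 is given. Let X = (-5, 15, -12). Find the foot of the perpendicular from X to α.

Foot = X − λn with λ = (n·X − d)/|n|² = (-98 − 10)/36 = -3.
Foot = (-5, 15, -12) − (-3)·(4, -2, 4) = (7, 9, 0).

(7, 9, 0)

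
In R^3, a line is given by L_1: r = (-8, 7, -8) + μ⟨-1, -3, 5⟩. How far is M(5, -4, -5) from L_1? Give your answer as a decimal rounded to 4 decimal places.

16.2481

Taking (-8, 7, -8) on L_1 with direction v = (-1, -3, 5): w = M − (-8, 7, -8) = (13, -11, 3), and w × v = (-46, -68, -50).
Distance = |w × v| / |v| = √9240 / √35 ≈ 16.2481.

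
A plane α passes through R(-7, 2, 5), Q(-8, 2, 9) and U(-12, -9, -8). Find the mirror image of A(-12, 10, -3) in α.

(4, -2, 1)

RQ = (-1, 0, 4), RU = (-5, -11, -13); a normal to α is RQ × RU = (44, -33, 11).
Using R: α has equation 44x - 33y + 11z = -319.
λ = (n·A − d)/|n|² = (-891 − (-319))/3146 = -2/11.
Reflection = A − 2λn = (-12, 10, -3) − (-4/11)·(44, -33, 11) = (4, -2, 1).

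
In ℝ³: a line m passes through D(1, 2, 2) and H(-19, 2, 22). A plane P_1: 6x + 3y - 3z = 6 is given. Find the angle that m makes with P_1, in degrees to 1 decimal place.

60.0

A direction vector for m is H − D = (-20, 0, 20).
sin θ = |n·v| / (|n||v|) = |-180| / (√54 · √800) = 0.86603.
θ ≈ 60.0°.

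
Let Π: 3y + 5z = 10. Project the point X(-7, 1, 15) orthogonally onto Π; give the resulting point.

Foot = X − λn with λ = (n·X − d)/|n|² = (78 − 10)/34 = 2.
Foot = (-7, 1, 15) − 2·(0, 3, 5) = (-7, -5, 5).

(-7, -5, 5)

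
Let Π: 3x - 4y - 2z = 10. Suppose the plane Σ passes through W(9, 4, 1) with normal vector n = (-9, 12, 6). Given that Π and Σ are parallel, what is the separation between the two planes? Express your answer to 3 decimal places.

0.186

Σ: n·r = n·W gives -9x + 12y + 6z = -27.
Rescale Σ by 1/(-3): 3x - 4y - 2z = 9. Then distance = |10 − 9| / √29 ≈ 0.186.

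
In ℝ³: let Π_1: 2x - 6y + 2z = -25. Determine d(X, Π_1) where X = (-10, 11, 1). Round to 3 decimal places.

8.895

n·X − d = (2)·(-10) + (-6)·(11) + (2)·(1) − (-25) = -59; |n| = √44.
Distance = |-59| / √44 = 59/√44 ≈ 8.895.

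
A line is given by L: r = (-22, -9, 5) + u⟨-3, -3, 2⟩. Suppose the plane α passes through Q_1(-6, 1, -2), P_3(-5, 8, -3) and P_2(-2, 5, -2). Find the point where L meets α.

Q_1P_3 = (1, 7, -1), Q_1P_2 = (4, 4, 0); a normal to α is Q_1P_3 × Q_1P_2 = (4, -4, -24).
Using Q_1: α has equation 4x - 4y - 24z = 20.
Substitute r = (-22, -9, 5) + t(-3, -3, 2) into the plane: -172 + (-48)t = 20, so t = -4.
Intersection: (-22, -9, 5) + (-4)·(-3, -3, 2) = (-10, 3, -3).

(-10, 3, -3)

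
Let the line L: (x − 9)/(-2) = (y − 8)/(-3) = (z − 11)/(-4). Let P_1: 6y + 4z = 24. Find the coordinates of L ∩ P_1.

(5, 2, 3)

L has direction (-2, -3, -4) through (9, 8, 11).
Substitute r = (9, 8, 11) + t(-2, -3, -4) into the plane: 92 + (-34)t = 24, so t = 2.
Intersection: (9, 8, 11) + 2·(-2, -3, -4) = (5, 2, 3).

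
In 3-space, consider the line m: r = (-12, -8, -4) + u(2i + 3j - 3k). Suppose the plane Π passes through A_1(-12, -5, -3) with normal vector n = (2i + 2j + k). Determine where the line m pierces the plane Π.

(-10, -5, -7)

Π: n·r = n·A_1 gives 2x + 2y + z = -37.
Substitute r = (-12, -8, -4) + t(2, 3, -3) into the plane: -44 + 7t = -37, so t = 1.
Intersection: (-12, -8, -4) + 1·(2, 3, -3) = (-10, -5, -7).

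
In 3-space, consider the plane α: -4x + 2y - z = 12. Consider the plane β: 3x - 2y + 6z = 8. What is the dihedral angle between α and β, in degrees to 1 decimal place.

cos θ = |n₁·n₂| / (|n₁||n₂|) = |-22| / (√21 · √49).
θ = arccos(0.68583) ≈ 46.7°.

46.7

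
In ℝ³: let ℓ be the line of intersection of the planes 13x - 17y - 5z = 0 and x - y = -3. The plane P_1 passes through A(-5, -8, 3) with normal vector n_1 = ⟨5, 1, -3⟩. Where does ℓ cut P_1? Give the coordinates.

Direction of ℓ: (13, -17, -5) × (1, -1, 0) = (-5, -5, 4).
A point on ℓ: solving the two plane equations with x = -19 gives (-19, -16, 5).
P_1: n_1·r = n_1·A gives 5x + y - 3z = -42.
Substitute r = (-19, -16, 5) + t(-5, -5, 4) into the plane: -126 + (-42)t = -42, so t = -2.
Intersection: (-19, -16, 5) + (-2)·(-5, -5, 4) = (-9, -6, -3).

(-9, -6, -3)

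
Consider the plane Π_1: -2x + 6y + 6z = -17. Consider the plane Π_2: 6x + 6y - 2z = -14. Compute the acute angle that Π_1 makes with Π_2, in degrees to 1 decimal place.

cos θ = |n₁·n₂| / (|n₁||n₂|) = |12| / (√76 · √76).
θ = arccos(0.15789) ≈ 80.9°.

80.9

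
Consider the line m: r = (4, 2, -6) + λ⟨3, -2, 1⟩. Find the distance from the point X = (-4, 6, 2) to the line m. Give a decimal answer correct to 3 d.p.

Taking (4, 2, -6) on m with direction v = (3, -2, 1): w = X − (4, 2, -6) = (-8, 4, 8), and w × v = (20, 32, 4).
Distance = |w × v| / |v| = √1440 / √14 ≈ 10.142.

10.142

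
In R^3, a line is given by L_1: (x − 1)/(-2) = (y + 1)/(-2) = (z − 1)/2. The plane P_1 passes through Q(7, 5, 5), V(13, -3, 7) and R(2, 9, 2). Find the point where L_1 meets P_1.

L_1 has direction (-2, -2, 2) through (1, -1, 1).
QV = (6, -8, 2), QR = (-5, 4, -3); a normal to P_1 is QV × QR = (16, 8, -16).
Using Q: P_1 has equation 16x + 8y - 16z = 72.
Substitute r = (1, -1, 1) + t(-2, -2, 2) into the plane: -8 + (-80)t = 72, so t = -1.
Intersection: (1, -1, 1) + (-1)·(-2, -2, 2) = (3, 1, -1).

(3, 1, -1)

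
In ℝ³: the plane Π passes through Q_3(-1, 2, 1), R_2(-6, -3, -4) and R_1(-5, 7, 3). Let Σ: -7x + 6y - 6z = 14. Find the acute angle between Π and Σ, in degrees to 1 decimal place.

56.0

Q_3R_2 = (-5, -5, -5), Q_3R_1 = (-4, 5, 2); a normal to Π is Q_3R_2 × Q_3R_1 = (15, 30, -45).
Using Q_3: Π has equation 15x + 30y - 45z = 0.
cos θ = |n₁·n₂| / (|n₁||n₂|) = |345| / (√3150 · √121).
θ = arccos(0.55882) ≈ 56.0°.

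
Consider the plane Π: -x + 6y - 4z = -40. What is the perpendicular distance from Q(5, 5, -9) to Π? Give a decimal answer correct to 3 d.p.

n·Q − d = (-1)·(5) + (6)·(5) + (-4)·(-9) − (-40) = 101; |n| = √53.
Distance = |101| / √53 = 101/√53 ≈ 13.873.

13.873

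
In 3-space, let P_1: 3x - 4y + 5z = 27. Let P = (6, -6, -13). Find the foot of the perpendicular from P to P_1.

Foot = P − λn with λ = (n·P − d)/|n|² = (-23 − 27)/50 = -1.
Foot = (6, -6, -13) − (-1)·(3, -4, 5) = (9, -10, -8).

(9, -10, -8)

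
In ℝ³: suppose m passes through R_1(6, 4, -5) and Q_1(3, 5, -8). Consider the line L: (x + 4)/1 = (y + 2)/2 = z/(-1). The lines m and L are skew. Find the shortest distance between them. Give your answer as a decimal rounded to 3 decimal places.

4.672

A direction vector for m is Q_1 − R_1 = (-3, 1, -3).
L has direction (1, 2, -1) through (-4, -2, 0).
Common perpendicular direction n = (-3, 1, -3) × (1, 2, -1) = (5, -6, -7).
With w = (-4, -2, 0) − (6, 4, -5) = (-10, -6, 5), w · n = -49.
Distance = |w · n| / |n| = |-49| / √110 ≈ 4.672.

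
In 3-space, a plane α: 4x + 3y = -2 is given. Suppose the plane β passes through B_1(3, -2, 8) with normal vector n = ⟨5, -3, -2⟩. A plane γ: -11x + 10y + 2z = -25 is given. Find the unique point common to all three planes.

β: n·r = n·B_1 gives 5x - 3y - 2z = 5.
Solving the 3×3 linear system 4x + 3y = -2, 5x - 3y - 2z = 5, -11x + 10y + 2z = -25 (e.g. by elimination or Cramer's rule, determinant = 92) gives (1, -2, 3).

(1, -2, 3)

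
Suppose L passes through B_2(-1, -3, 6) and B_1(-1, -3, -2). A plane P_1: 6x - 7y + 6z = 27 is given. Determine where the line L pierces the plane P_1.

(-1, -3, 2)

A direction vector for L is B_1 − B_2 = (0, 0, -8).
Substitute r = (-1, -3, 6) + t(0, 0, -8) into the plane: 51 + (-48)t = 27, so t = 1/2.
Intersection: (-1, -3, 6) + (1/2)·(0, 0, -8) = (-1, -3, 2).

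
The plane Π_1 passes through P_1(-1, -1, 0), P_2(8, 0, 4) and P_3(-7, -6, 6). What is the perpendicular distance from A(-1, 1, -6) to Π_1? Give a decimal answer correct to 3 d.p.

P_1P_2 = (9, 1, 4), P_1P_3 = (-6, -5, 6); a normal to Π_1 is P_1P_2 × P_1P_3 = (26, -78, -39).
Using P_1: Π_1 has equation 26x - 78y - 39z = 52.
n·A − d = (26)·(-1) + (-78)·(1) + (-39)·(-6) − 52 = 78; |n| = √8281.
Distance = |78| / √8281 = 78/√8281 ≈ 0.857.

0.857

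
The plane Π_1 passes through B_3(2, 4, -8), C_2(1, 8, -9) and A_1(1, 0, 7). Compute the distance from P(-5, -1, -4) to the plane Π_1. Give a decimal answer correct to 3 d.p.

7.485

B_3C_2 = (-1, 4, -1), B_3A_1 = (-1, -4, 15); a normal to Π_1 is B_3C_2 × B_3A_1 = (56, 16, 8).
Using B_3: Π_1 has equation 56x + 16y + 8z = 112.
n·P − d = (56)·(-5) + (16)·(-1) + (8)·(-4) − 112 = -440; |n| = √3456.
Distance = |-440| / √3456 = 440/√3456 ≈ 7.485.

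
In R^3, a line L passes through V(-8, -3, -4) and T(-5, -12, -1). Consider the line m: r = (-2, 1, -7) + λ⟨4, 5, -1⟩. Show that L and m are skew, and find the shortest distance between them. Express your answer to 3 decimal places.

A direction vector for L is T − V = (3, -9, 3).
Common perpendicular direction n = (3, -9, 3) × (4, 5, -1) = (-6, 15, 51).
With w = (-2, 1, -7) − (-8, -3, -4) = (6, 4, -3), w · n = -129.
Since n ≠ 0 the lines are not parallel, and w · n = -129 ≠ 0 so they do not intersect; hence they are skew.
Distance = |w · n| / |n| = |-129| / √2862 ≈ 2.411.

2.411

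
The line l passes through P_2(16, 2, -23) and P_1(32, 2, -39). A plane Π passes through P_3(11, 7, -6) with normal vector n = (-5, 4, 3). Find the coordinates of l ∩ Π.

A direction vector for l is P_1 − P_2 = (16, 0, -16).
Π: n·r = n·P_3 gives -5x + 4y + 3z = -45.
Substitute r = (16, 2, -23) + t(16, 0, -16) into the plane: -141 + (-128)t = -45, so t = -3/4.
Intersection: (16, 2, -23) + (-3/4)·(16, 0, -16) = (4, 2, -11).

(4, 2, -11)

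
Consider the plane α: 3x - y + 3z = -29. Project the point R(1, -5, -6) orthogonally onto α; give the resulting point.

(-2, -4, -9)

Foot = R − λn with λ = (n·R − d)/|n|² = (-10 − (-29))/19 = 1.
Foot = (1, -5, -6) − 1·(3, -1, 3) = (-2, -4, -9).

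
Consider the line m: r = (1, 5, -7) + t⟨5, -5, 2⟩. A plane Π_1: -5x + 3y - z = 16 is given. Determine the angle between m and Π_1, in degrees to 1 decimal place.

75.0

sin θ = |n·v| / (|n||v|) = |-42| / (√35 · √54) = 0.96609.
θ ≈ 75.0°.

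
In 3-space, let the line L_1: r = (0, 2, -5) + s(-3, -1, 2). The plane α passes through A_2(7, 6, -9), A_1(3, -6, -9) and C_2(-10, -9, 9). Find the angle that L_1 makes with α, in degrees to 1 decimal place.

16.6

A_2A_1 = (-4, -12, 0), A_2C_2 = (-17, -15, 18); a normal to α is A_2A_1 × A_2C_2 = (-216, 72, -144).
Using A_2: α has equation -216x + 72y - 144z = 216.
sin θ = |n·v| / (|n||v|) = |288| / (√72576 · √14) = 0.28571.
θ ≈ 16.6°.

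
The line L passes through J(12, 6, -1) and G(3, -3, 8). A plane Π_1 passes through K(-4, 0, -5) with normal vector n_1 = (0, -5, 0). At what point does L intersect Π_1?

A direction vector for L is G − J = (-9, -9, 9).
Π_1: n_1·r = n_1·K gives -5y = 0.
Substitute r = (12, 6, -1) + t(-9, -9, 9) into the plane: -30 + 45t = 0, so t = 2/3.
Intersection: (12, 6, -1) + (2/3)·(-9, -9, 9) = (6, 0, 5).

(6, 0, 5)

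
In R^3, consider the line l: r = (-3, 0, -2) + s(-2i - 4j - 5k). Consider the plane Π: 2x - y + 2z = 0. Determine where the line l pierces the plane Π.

Substitute r = (-3, 0, -2) + t(-2, -4, -5) into the plane: -10 + (-10)t = 0, so t = -1.
Intersection: (-3, 0, -2) + (-1)·(-2, -4, -5) = (-1, 4, 3).

(-1, 4, 3)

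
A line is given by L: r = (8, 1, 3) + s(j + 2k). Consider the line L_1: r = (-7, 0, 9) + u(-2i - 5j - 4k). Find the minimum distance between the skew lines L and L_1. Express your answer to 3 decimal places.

Common perpendicular direction n = (0, 1, 2) × (-2, -5, -4) = (6, -4, 2).
With w = (-7, 0, 9) − (8, 1, 3) = (-15, -1, 6), w · n = -74.
Distance = |w · n| / |n| = |-74| / √56 ≈ 9.889.

9.889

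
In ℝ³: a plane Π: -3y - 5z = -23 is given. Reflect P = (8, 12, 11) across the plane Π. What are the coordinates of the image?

(8, 0, -9)

λ = (n·P − d)/|n|² = (-91 − (-23))/34 = -2.
Reflection = P − 2λn = (8, 12, 11) − (-4)·(0, -3, -5) = (8, 0, -9).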